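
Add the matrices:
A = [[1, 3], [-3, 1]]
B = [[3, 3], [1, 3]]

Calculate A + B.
[[4, 6], [-2, 4]]

Add corresponding elements:
(1)+(3)=4
(3)+(3)=6
(-3)+(1)=-2
(1)+(3)=4
A + B = [[4, 6], [-2, 4]]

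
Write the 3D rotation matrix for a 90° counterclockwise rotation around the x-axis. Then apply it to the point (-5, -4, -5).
R = [[1, 0, 0], [0, 0, -1], [0, 1, 0]]; R·(-5, -4, -5) = (-5, 5, -4)

Rotation matrix for 90° around x-axis:
cos(90°) = 0, sin(90°) = 1
R = [[1, 0, 0], [0, 0, -1], [0, 1, 0]]
Apply to (-5, -4, -5): R·[-5, -4, -5]ᵀ = (-5, 5, -4)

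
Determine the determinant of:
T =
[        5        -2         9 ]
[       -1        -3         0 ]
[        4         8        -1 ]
det(T) = 53

Expand along row 0 (cofactor expansion): det(T) = a*(e*i - f*h) - b*(d*i - f*g) + c*(d*h - e*g), where the 3×3 is [[a, b, c], [d, e, f], [g, h, i]].
Minor M_00 = (-3)*(-1) - (0)*(8) = 3 - 0 = 3.
Minor M_01 = (-1)*(-1) - (0)*(4) = 1 - 0 = 1.
Minor M_02 = (-1)*(8) - (-3)*(4) = -8 + 12 = 4.
det(T) = (5)*(3) - (-2)*(1) + (9)*(4) = 15 + 2 + 36 = 53.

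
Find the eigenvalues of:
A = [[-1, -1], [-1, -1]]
λ = -2, 0

Solve det(A - λI) = 0. For a 2×2 matrix this is λ² - (trace)λ + det = 0.
trace(A) = -1 - 1 = -2.
det(A) = (-1)*(-1) - (-1)*(-1) = 1 - 1 = 0.
Characteristic equation: λ² - (-2)λ + (0) = 0.
Discriminant: (-2)² - 4*(0) = 4 - 0 = 4.
Roots: λ = (-2 ± √4) / 2 = -2, 0.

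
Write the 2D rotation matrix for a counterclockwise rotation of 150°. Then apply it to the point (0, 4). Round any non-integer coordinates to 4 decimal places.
R = [[-√3/2, -1/2], [1/2, -√3/2]]; R·(0, 4) = (-2.0000, -3.4641)

Rotation matrix formula: R(θ) = [[cos θ, -sin θ], [sin θ, cos θ]]
For θ = 150°:
cos(150°) = -√3/2
sin(150°) = 1/2
R = [[-√3/2, -1/2], [1/2, -√3/2]]
Apply to (0, 4): [-√3/2·0 + (-1/2)·4, 1/2·0 + -√3/2·4] = (-2.0000, -3.4641)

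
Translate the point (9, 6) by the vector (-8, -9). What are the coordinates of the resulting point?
(1, -3)

Translation by (-8, -9):
x' = 9 + -8 = 1
y' = 6 + -9 = -3
Homogeneous matrix: [[1, 0, -8], [0, 1, -9], [0, 0, 1]]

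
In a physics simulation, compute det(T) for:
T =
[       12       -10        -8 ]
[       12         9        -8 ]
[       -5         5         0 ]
det(T) = -760

Expand along row 0 (cofactor expansion): det(T) = a*(e*i - f*h) - b*(d*i - f*g) + c*(d*h - e*g), where the 3×3 is [[a, b, c], [d, e, f], [g, h, i]].
Minor M_00 = (9)*(0) - (-8)*(5) = 0 + 40 = 40.
Minor M_01 = (12)*(0) - (-8)*(-5) = 0 - 40 = -40.
Minor M_02 = (12)*(5) - (9)*(-5) = 60 + 45 = 105.
det(T) = (12)*(40) - (-10)*(-40) + (-8)*(105) = 480 - 400 - 840 = -760.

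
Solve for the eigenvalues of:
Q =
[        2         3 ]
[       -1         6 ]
λ = 3, 5

Solve det(Q - λI) = 0. For a 2×2 matrix the characteristic equation is λ² - (trace)λ + det = 0.
trace(Q) = a + d = 2 + 6 = 8.
det(Q) = a*d - b*c = (2)*(6) - (3)*(-1) = 12 + 3 = 15.
Characteristic equation: λ² - (8)λ + (15) = 0.
Discriminant = (8)² - 4*(15) = 64 - 60 = 4.
λ = (8 ± √4) / 2 = (8 ± 2) / 2 = 3, 5.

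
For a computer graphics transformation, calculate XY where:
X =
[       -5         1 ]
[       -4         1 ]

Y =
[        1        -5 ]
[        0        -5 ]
XY =
[       -5        20 ]
[       -4        15 ]

Matrix multiplication: (XY)[i][j] = sum over k of X[i][k] * Y[k][j].
  (XY)[0][0] = (-5)*(1) + (1)*(0) = -5
  (XY)[0][1] = (-5)*(-5) + (1)*(-5) = 20
  (XY)[1][0] = (-4)*(1) + (1)*(0) = -4
  (XY)[1][1] = (-4)*(-5) + (1)*(-5) = 15
XY =
[       -5        20 ]
[       -4        15 ]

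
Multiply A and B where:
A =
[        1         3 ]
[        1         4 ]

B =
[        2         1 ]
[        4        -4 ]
AB =
[       14       -11 ]
[       18       -15 ]

Matrix multiplication: (AB)[i][j] = sum over k of A[i][k] * B[k][j].
  (AB)[0][0] = (1)*(2) + (3)*(4) = 14
  (AB)[0][1] = (1)*(1) + (3)*(-4) = -11
  (AB)[1][0] = (1)*(2) + (4)*(4) = 18
  (AB)[1][1] = (1)*(1) + (4)*(-4) = -15
AB =
[       14       -11 ]
[       18       -15 ]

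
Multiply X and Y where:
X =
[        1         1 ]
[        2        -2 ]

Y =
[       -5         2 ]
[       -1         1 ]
XY =
[       -6         3 ]
[       -8         2 ]

Matrix multiplication: (XY)[i][j] = sum over k of X[i][k] * Y[k][j].
  (XY)[0][0] = (1)*(-5) + (1)*(-1) = -6
  (XY)[0][1] = (1)*(2) + (1)*(1) = 3
  (XY)[1][0] = (2)*(-5) + (-2)*(-1) = -8
  (XY)[1][1] = (2)*(2) + (-2)*(1) = 2
XY =
[       -6         3 ]
[       -8         2 ]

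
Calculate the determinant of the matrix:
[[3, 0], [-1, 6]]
18

For a 2×2 matrix [[a, b], [c, d]], det = ad - bc
det = (3)(6) - (0)(-1) = 18 - 0 = 18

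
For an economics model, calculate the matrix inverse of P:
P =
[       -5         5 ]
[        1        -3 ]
det(P) = 10
P⁻¹ =
[    -3/10      -1/2 ]
[    -1/10      -1/2 ]

For a 2×2 matrix P = [[a, b], [c, d]] with det(P) ≠ 0, P⁻¹ = (1/det(P)) * [[d, -b], [-c, a]].
det(P) = (-5)*(-3) - (5)*(1) = 15 - 5 = 10.
P⁻¹ = (1/10) * [[-3, -5], [-1, -5]].
Dividing each entry by 10 and reducing:
P⁻¹ =
[    -3/10      -1/2 ]
[    -1/10      -1/2 ]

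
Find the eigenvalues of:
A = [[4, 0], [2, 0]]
λ = 0, 4

Solve det(A - λI) = 0. For a 2×2 matrix this is λ² - (trace)λ + det = 0.
trace(A) = 4 + 0 = 4.
det(A) = (4)*(0) - (0)*(2) = 0 - 0 = 0.
Characteristic equation: λ² - (4)λ + (0) = 0.
Discriminant: (4)² - 4*(0) = 16 - 0 = 16.
Roots: λ = (4 ± √16) / 2 = 0, 4.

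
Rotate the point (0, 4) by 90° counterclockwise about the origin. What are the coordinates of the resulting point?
(-4, 0)

Rotation matrix R(θ) = [[cos θ, -sin θ], [sin θ, cos θ]]; for θ = 90°:
R = [[0, -1], [1, 0]]
Result: R × [0, 4]ᵀ = [0·0 + (-1)·4, 1·0 + (0)·4]ᵀ = (-4, 0)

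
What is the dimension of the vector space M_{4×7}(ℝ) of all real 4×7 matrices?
Dimension = 28

A real 4×7 matrix is determined by its 4·7 = 28 independent entries.
A standard basis is {E_ij : 1 ≤ i ≤ 4, 1 ≤ j ≤ 7}, where E_ij has a 1 in position (i, j) and 0 elsewhere — there are 28 such matrices, and they are linearly independent and span M_{4×7}(ℝ).
Therefore dim(M_{4×7}(ℝ)) = 28.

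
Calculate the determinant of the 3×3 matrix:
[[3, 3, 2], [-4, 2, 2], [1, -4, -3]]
4

Expansion along first row:
det = 3·det([[2,2],[-4,-3]]) - 3·det([[-4,2],[1,-3]]) + 2·det([[-4,2],[1,-4]])
    = 3·(2·-3 - 2·-4) - 3·(-4·-3 - 2·1) + 2·(-4·-4 - 2·1)
    = 3·2 - 3·10 + 2·14
    = 6 + -30 + 28 = 4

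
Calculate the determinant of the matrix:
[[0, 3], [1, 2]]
-3

For a 2×2 matrix [[a, b], [c, d]], det = ad - bc
det = (0)(2) - (3)(1) = 0 - 3 = -3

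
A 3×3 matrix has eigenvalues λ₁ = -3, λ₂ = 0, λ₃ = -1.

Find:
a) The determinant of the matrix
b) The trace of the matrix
det = 0, trace = -4

Two standard eigenvalue identities:
- det(A) equals the product of the eigenvalues (counted with multiplicity).
- trace(A) equals the sum of the eigenvalues.
det(A) = (-3)*(0)*(-1) = 0.
trace(A) = -3 + 0 - 1 = -4.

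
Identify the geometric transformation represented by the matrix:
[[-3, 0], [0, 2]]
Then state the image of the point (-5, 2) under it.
non-uniform scaling by (-3, 2); image of (-5, 2) is (15, 4)

This is diagonal with distinct entries, so it scales the x-axis by -3 and the y-axis by 2.
The matrix [[-3, 0], [0, 2]] represents: non-uniform scaling by (-3, 2).
Applying it to (-5, 2): [-3·-5 + 0·2, 0·-5 + 2·2] = (15, 4).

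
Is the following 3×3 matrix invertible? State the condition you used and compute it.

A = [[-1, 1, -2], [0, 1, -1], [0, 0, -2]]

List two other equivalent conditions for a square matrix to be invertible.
Yes, invertible; det(A) = 2 ≠ 0. Equivalent conditions: rank(A) = 3; Ax = 0 has only the trivial solution; 0 is not an eigenvalue; the columns of A are linearly independent.

To check invertibility, compute det(A).
The given matrix is triangular, so det(A) equals the product of its diagonal entries = 2 ≠ 0.
Since det(A) ≠ 0, A is invertible.
Equivalent conditions for a square matrix A to be invertible:
- rank(A) = 3 (full rank).
- The homogeneous system Ax = 0 has only the trivial solution x = 0.
- 0 is not an eigenvalue of A.
- The columns (equivalently rows) of A are linearly independent.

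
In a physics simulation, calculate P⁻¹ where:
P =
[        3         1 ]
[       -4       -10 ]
det(P) = -26
P⁻¹ =
[     5/13      1/26 ]
[    -2/13     -3/26 ]

For a 2×2 matrix P = [[a, b], [c, d]] with det(P) ≠ 0, P⁻¹ = (1/det(P)) * [[d, -b], [-c, a]].
det(P) = (3)*(-10) - (1)*(-4) = -30 + 4 = -26.
P⁻¹ = (1/-26) * [[-10, -1], [4, 3]].
Dividing each entry by -26 and reducing:
P⁻¹ =
[     5/13      1/26 ]
[    -2/13     -3/26 ]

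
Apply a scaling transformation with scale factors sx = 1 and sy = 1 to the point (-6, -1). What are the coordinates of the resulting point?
(-6, -1)

Scaling matrix:
[[1, 0], [0, 1]]
Result: (-6 × 1, -1 × 1) = (-6, -1)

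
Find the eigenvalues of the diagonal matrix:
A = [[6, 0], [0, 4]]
λ₁ = 6, λ₂ = 4

The characteristic polynomial of A is det(A - λI) = (6 - λ)(4 - λ) = 0.
The roots are λ = 6 and λ = 4, so the eigenvalues are the diagonal entries.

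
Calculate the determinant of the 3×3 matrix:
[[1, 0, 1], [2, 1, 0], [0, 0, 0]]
0

Expansion along first row:
det = 1·det([[1,0],[0,0]]) - 0·det([[2,0],[0,0]]) + 1·det([[2,1],[0,0]])
    = 1·(1·0 - 0·0) - 0·(2·0 - 0·0) + 1·(2·0 - 1·0)
    = 1·0 - 0·0 + 1·0
    = 0 + 0 + 0 = 0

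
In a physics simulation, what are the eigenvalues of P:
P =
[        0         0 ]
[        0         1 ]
λ = 0, 1

Solve det(P - λI) = 0. For a 2×2 matrix the characteristic equation is λ² - (trace)λ + det = 0.
trace(P) = a + d = 0 + 1 = 1.
det(P) = a*d - b*c = (0)*(1) - (0)*(0) = 0 - 0 = 0.
Characteristic equation: λ² - (1)λ + (0) = 0.
Discriminant = (1)² - 4*(0) = 1 - 0 = 1.
λ = (1 ± √1) / 2 = (1 ± 1) / 2 = 0, 1.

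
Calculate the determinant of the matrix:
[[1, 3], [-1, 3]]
6

For a 2×2 matrix [[a, b], [c, d]], det = ad - bc
det = (1)(3) - (3)(-1) = 3 - -3 = 6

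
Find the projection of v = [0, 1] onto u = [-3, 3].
[-1/2, 1/2]

The projection of v onto u is proj_u(v) = ((v·u) / (u·u)) · u.
v·u = (0)*(-3) + (1)*(3) = 3.
u·u = (-3)*(-3) + (3)*(3) = 18.
coefficient = 3 / 18 = 1/6.
proj_u(v) = 1/6 · [-3, 3] = [-1/2, 1/2].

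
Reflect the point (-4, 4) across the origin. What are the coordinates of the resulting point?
(4, -4)

Reflection across origin: (-4, 4) → (4, -4)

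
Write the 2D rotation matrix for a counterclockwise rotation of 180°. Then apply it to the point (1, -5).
R = [[-1, 0], [0, -1]]; R·(1, -5) = (-1, 5)

Rotation matrix formula: R(θ) = [[cos θ, -sin θ], [sin θ, cos θ]]
For θ = 180°:
cos(180°) = -1
sin(180°) = 0
R = [[-1, 0], [0, -1]]
Apply to (1, -5): [-1·1 + (0)·-5, 0·1 + -1·-5] = (-1, 5)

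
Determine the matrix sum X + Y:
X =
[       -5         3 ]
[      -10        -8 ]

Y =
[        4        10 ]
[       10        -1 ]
X + Y =
[       -1        13 ]
[        0        -9 ]

Matrix addition is elementwise: (X+Y)[i][j] = X[i][j] + Y[i][j].
  (X+Y)[0][0] = (-5) + (4) = -1
  (X+Y)[0][1] = (3) + (10) = 13
  (X+Y)[1][0] = (-10) + (10) = 0
  (X+Y)[1][1] = (-8) + (-1) = -9
X + Y =
[       -1        13 ]
[        0        -9 ]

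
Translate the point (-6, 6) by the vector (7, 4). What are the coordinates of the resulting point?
(1, 10)

Translation by (7, 4):
x' = -6 + 7 = 1
y' = 6 + 4 = 10
Homogeneous matrix: [[1, 0, 7], [0, 1, 4], [0, 0, 1]]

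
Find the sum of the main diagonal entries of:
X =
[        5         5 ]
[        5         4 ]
tr(X) = 5 + 4 = 9

The trace of a square matrix is the sum of its diagonal entries.
Diagonal entries of X: X[0][0] = 5, X[1][1] = 4.
tr(X) = 5 + 4 = 9.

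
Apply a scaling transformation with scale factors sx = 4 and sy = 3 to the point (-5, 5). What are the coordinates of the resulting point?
(-20, 15)

Scaling matrix:
[[4, 0], [0, 3]]
Result: (-5 × 4, 5 × 3) = (-20, 15)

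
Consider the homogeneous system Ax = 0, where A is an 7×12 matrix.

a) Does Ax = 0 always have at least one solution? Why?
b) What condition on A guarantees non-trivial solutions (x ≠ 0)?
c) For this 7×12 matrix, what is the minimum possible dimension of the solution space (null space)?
a) Yes, x = 0 is always a solution. b) When A has linearly dependent columns (rank < n). c) Minimum nullity = 5.

a) x = 0 satisfies A·0 = 0, so the zero vector is always a solution.
b) Non-trivial solutions exist iff the columns of A are linearly dependent, equivalently rank(A) < n (the number of columns).
c) By rank-nullity, rank(A) + nullity(A) = n = 12. Since A has only 7 rows, rank(A) ≤ 7, so nullity(A) ≥ 12 - 7 = 5.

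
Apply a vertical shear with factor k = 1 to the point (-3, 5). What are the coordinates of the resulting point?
(-3, 2)

Shear matrix for vertical shear with factor k = 1:
[[1, 0], [1, 1]]
Result: (-3, 5) → (-3, 2)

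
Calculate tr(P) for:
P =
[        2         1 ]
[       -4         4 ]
tr(P) = 2 + 4 = 6

The trace of a square matrix is the sum of its diagonal entries.
Diagonal entries of P: P[0][0] = 2, P[1][1] = 4.
tr(P) = 2 + 4 = 6.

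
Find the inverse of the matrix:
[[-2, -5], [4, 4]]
[[1/3, 5/12], [-1/3, -1/6]]

For [[a,b],[c,d]], inverse = (1/det)·[[d,-b],[-c,a]]
det = -2·4 - -5·4 = 12
Inverse = (1/12)·[[4, 5], [-4, -2]]
        = [[1/3, 5/12], [-1/3, -1/6]]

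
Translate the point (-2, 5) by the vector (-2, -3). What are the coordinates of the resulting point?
(-4, 2)

Translation by (-2, -3):
x' = -2 + -2 = -4
y' = 5 + -3 = 2
Homogeneous matrix: [[1, 0, -2], [0, 1, -3], [0, 0, 1]]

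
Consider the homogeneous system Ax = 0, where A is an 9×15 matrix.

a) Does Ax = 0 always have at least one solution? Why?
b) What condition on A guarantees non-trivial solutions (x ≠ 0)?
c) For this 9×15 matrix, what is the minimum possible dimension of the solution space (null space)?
a) Yes, x = 0 is always a solution. b) When A has linearly dependent columns (rank < n). c) Minimum nullity = 6.

a) x = 0 satisfies A·0 = 0, so the zero vector is always a solution.
b) Non-trivial solutions exist iff the columns of A are linearly dependent, equivalently rank(A) < n (the number of columns).
c) By rank-nullity, rank(A) + nullity(A) = n = 15. Since A has only 9 rows, rank(A) ≤ 9, so nullity(A) ≥ 15 - 9 = 6.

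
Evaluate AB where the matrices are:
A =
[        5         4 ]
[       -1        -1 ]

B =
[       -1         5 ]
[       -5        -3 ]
AB =
[      -25        13 ]
[        6        -2 ]

Matrix multiplication: (AB)[i][j] = sum over k of A[i][k] * B[k][j].
  (AB)[0][0] = (5)*(-1) + (4)*(-5) = -25
  (AB)[0][1] = (5)*(5) + (4)*(-3) = 13
  (AB)[1][0] = (-1)*(-1) + (-1)*(-5) = 6
  (AB)[1][1] = (-1)*(5) + (-1)*(-3) = -2
AB =
[      -25        13 ]
[        6        -2 ]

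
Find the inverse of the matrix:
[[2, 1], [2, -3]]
[[3/8, 1/8], [1/4, -1/4]]

For [[a,b],[c,d]], inverse = (1/det)·[[d,-b],[-c,a]]
det = 2·-3 - 1·2 = -8
Inverse = (1/-8)·[[-3, -1], [-2, 2]]
        = [[3/8, 1/8], [1/4, -1/4]]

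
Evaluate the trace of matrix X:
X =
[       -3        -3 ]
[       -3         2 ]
tr(X) = -3 + 2 = -1

The trace of a square matrix is the sum of its diagonal entries.
Diagonal entries of X: X[0][0] = -3, X[1][1] = 2.
tr(X) = -3 + 2 = -1.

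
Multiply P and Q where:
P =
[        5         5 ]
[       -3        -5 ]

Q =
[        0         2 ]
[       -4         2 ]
PQ =
[      -20        20 ]
[       20       -16 ]

Matrix multiplication: (PQ)[i][j] = sum over k of P[i][k] * Q[k][j].
  (PQ)[0][0] = (5)*(0) + (5)*(-4) = -20
  (PQ)[0][1] = (5)*(2) + (5)*(2) = 20
  (PQ)[1][0] = (-3)*(0) + (-5)*(-4) = 20
  (PQ)[1][1] = (-3)*(2) + (-5)*(2) = -16
PQ =
[      -20        20 ]
[       20       -16 ]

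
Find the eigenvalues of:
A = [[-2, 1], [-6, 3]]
λ = 0, 1

Solve det(A - λI) = 0. For a 2×2 matrix this is λ² - (trace)λ + det = 0.
trace(A) = -2 + 3 = 1.
det(A) = (-2)*(3) - (1)*(-6) = -6 + 6 = 0.
Characteristic equation: λ² - (1)λ + (0) = 0.
Discriminant: (1)² - 4*(0) = 1 - 0 = 1.
Roots: λ = (1 ± √1) / 2 = 0, 1.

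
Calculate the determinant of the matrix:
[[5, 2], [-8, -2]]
6

For a 2×2 matrix [[a, b], [c, d]], det = ad - bc
det = (5)(-2) - (2)(-8) = -10 - -16 = 6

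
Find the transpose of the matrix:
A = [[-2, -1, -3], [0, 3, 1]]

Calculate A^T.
[[-2, 0], [-1, 3], [-3, 1]]

The transpose sends entry (i,j) to (j,i); rows become columns.
Row 0 of A: [-2, -1, -3] -> column 0 of A^T.
Row 1 of A: [0, 3, 1] -> column 1 of A^T.
A^T = [[-2, 0], [-1, 3], [-3, 1]]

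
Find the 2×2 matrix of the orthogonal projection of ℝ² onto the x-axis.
[[1, 0], [0, 0]]

The orthogonal projection onto the line spanned by a nonzero vector u = (a, b) has matrix P = (u uᵀ) / (uᵀ u) = (1/(a² + b²)) · [[a², ab], [ab, b²]].
Here u = (1, 0), so a² + b² = 1 + 0 = 1.
P = (1/1) · [[1, 0], [0, 0]] = [[1, 0], [0, 0]].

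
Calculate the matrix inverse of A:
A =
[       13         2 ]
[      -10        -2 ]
det(A) = -6
A⁻¹ =
[      1/3       1/3 ]
[     -5/3     -13/6 ]

For a 2×2 matrix A = [[a, b], [c, d]] with det(A) ≠ 0, A⁻¹ = (1/det(A)) * [[d, -b], [-c, a]].
det(A) = (13)*(-2) - (2)*(-10) = -26 + 20 = -6.
A⁻¹ = (1/-6) * [[-2, -2], [10, 13]].
Dividing each entry by -6 and reducing:
A⁻¹ =
[      1/3       1/3 ]
[     -5/3     -13/6 ]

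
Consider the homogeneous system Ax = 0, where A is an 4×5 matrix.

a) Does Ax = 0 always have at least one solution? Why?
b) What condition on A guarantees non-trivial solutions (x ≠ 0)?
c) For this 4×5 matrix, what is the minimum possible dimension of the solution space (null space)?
a) Yes, x = 0 is always a solution. b) When A has linearly dependent columns (rank < n). c) Minimum nullity = 1.

a) x = 0 satisfies A·0 = 0, so the zero vector is always a solution.
b) Non-trivial solutions exist iff the columns of A are linearly dependent, equivalently rank(A) < n (the number of columns).
c) By rank-nullity, rank(A) + nullity(A) = n = 5. Since A has only 4 rows, rank(A) ≤ 4, so nullity(A) ≥ 5 - 4 = 1.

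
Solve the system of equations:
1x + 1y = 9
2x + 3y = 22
x = 5, y = 4

Use elimination (row reduction):
Equation 1: 1x + 1y = 9.
Equation 2: 2x + 3y = 22.
Multiply Eq1 by 2 and Eq2 by 1: 2x + 2y = 18;  2x + 3y = 22.
Subtract: (1)y = 4, so y = 4.
Back-substitute into Eq1: 1x + 1*(4) = 9, so x = 5.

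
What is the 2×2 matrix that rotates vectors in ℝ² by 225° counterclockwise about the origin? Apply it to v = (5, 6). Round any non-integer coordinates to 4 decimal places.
R = [[-√2/2, √2/2], [-√2/2, -√2/2]]; R·v = (0.7071, -7.7782)

A counterclockwise rotation by angle θ in ℝ² has matrix R(θ) = [[cos θ, -sin θ], [sin θ, cos θ]].
For θ = 225°: cos θ = -√2/2, sin θ = -√2/2.
R(225°) = [[-√2/2, √2/2], [-√2/2, -√2/2]].
R·v = [-√2/2·5 + (√2/2)·6, -√2/2·5 + -√2/2·6] = (0.7071, -7.7782).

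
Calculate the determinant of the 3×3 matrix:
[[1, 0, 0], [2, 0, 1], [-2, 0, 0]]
0

Expansion along first row:
det = 1·det([[0,1],[0,0]]) - 0·det([[2,1],[-2,0]]) + 0·det([[2,0],[-2,0]])
    = 1·(0·0 - 1·0) - 0·(2·0 - 1·-2) + 0·(2·0 - 0·-2)
    = 1·0 - 0·2 + 0·0
    = 0 + 0 + 0 = 0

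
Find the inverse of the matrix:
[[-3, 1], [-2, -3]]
[[-3/11, -1/11], [2/11, -3/11]]

For [[a,b],[c,d]], inverse = (1/det)·[[d,-b],[-c,a]]
det = -3·-3 - 1·-2 = 11
Inverse = (1/11)·[[-3, -1], [2, -3]]
        = [[-3/11, -1/11], [2/11, -3/11]]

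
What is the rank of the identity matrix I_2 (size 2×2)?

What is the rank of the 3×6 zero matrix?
rank(I_2) = 2, rank(0) = 0

The identity I_2 has 2 columns that are the standard basis vectors e_1, …, e_2. These are linearly independent, so all 2 columns are pivots and rank(I_2) = 2.
The 3×6 zero matrix has every entry zero, so every row is the zero row and there are no pivots; rank(0) = 0.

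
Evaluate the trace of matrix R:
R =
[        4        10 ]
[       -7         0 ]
tr(R) = 4 + 0 = 4

The trace of a square matrix is the sum of its diagonal entries.
Diagonal entries of R: R[0][0] = 4, R[1][1] = 0.
tr(R) = 4 + 0 = 4.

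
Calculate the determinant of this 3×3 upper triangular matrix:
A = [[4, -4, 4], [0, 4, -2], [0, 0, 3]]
48

The determinant of a triangular matrix is the product of its diagonal entries (the off-diagonal entries above the diagonal do not affect it).
det(A) = (4) * (4) * (3) = 48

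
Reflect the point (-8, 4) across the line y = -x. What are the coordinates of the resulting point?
(-4, 8)

Reflection across line y = -x: (-8, 4) → (-4, 8)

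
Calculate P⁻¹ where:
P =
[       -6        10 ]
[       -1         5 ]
det(P) = -20
P⁻¹ =
[     -1/4       1/2 ]
[    -1/20      3/10 ]

For a 2×2 matrix P = [[a, b], [c, d]] with det(P) ≠ 0, P⁻¹ = (1/det(P)) * [[d, -b], [-c, a]].
det(P) = (-6)*(5) - (10)*(-1) = -30 + 10 = -20.
P⁻¹ = (1/-20) * [[5, -10], [1, -6]].
Dividing each entry by -20 and reducing:
P⁻¹ =
[     -1/4       1/2 ]
[    -1/20      3/10 ]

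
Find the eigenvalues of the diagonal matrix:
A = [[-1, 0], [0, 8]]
λ₁ = -1, λ₂ = 8

The characteristic polynomial of A is det(A - λI) = (-1 - λ)(8 - λ) = 0.
The roots are λ = -1 and λ = 8, so the eigenvalues are the diagonal entries.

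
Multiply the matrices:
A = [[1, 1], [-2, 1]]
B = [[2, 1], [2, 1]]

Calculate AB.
[[4, 2], [-2, -1]]

Each entry (i,j) of AB = sum over k of A[i][k]*B[k][j].
(AB)[0][0] = (1)*(2) + (1)*(2) = 4
(AB)[0][1] = (1)*(1) + (1)*(1) = 2
(AB)[1][0] = (-2)*(2) + (1)*(2) = -2
(AB)[1][1] = (-2)*(1) + (1)*(1) = -1
AB = [[4, 2], [-2, -1]]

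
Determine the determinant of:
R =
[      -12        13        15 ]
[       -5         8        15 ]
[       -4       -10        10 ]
det(R) = -1660

Expand along row 0 (cofactor expansion): det(R) = a*(e*i - f*h) - b*(d*i - f*g) + c*(d*h - e*g), where the 3×3 is [[a, b, c], [d, e, f], [g, h, i]].
Minor M_00 = (8)*(10) - (15)*(-10) = 80 + 150 = 230.
Minor M_01 = (-5)*(10) - (15)*(-4) = -50 + 60 = 10.
Minor M_02 = (-5)*(-10) - (8)*(-4) = 50 + 32 = 82.
det(R) = (-12)*(230) - (13)*(10) + (15)*(82) = -2760 - 130 + 1230 = -1660.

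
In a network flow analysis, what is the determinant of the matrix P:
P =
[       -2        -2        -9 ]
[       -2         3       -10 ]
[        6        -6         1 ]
det(P) = 284

Expand along row 0 (cofactor expansion): det(P) = a*(e*i - f*h) - b*(d*i - f*g) + c*(d*h - e*g), where the 3×3 is [[a, b, c], [d, e, f], [g, h, i]].
Minor M_00 = (3)*(1) - (-10)*(-6) = 3 - 60 = -57.
Minor M_01 = (-2)*(1) - (-10)*(6) = -2 + 60 = 58.
Minor M_02 = (-2)*(-6) - (3)*(6) = 12 - 18 = -6.
det(P) = (-2)*(-57) - (-2)*(58) + (-9)*(-6) = 114 + 116 + 54 = 284.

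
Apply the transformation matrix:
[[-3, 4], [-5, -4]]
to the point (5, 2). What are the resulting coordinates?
(-7, -33)

Matrix multiplication:
[[-3, 4], [-5, -4]] × [5, 2]ᵀ
= [-3×5 + 4×2, -5×5 + -4×2]ᵀ
= [-7.0000, -33.0000]ᵀ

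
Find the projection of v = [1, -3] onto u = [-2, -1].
[-2/5, -1/5]

The projection of v onto u is proj_u(v) = ((v·u) / (u·u)) · u.
v·u = (1)*(-2) + (-3)*(-1) = 1.
u·u = (-2)*(-2) + (-1)*(-1) = 5.
coefficient = 1 / 5 = 1/5.
proj_u(v) = 1/5 · [-2, -1] = [-2/5, -1/5].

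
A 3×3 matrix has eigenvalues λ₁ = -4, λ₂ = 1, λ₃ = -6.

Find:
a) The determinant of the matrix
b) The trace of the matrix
det = 24, trace = -9

Two standard eigenvalue identities:
- det(A) equals the product of the eigenvalues (counted with multiplicity).
- trace(A) equals the sum of the eigenvalues.
det(A) = (-4)*(1)*(-6) = 24.
trace(A) = -4 + 1 - 6 = -9.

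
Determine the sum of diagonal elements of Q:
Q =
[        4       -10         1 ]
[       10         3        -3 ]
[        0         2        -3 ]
tr(Q) = 4 + 3 - 3 = 4

The trace of a square matrix is the sum of its diagonal entries.
Diagonal entries of Q: Q[0][0] = 4, Q[1][1] = 3, Q[2][2] = -3.
tr(Q) = 4 + 3 - 3 = 4.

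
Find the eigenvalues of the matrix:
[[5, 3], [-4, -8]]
λ = -7 and λ = 4

Characteristic equation: det(A - λI) = 0
λ² - (trace)λ + (det) = 0
λ² - (-3)λ + (-28) = 0
λ² + 3λ - 28 = 0
Solving: λ = -7, 4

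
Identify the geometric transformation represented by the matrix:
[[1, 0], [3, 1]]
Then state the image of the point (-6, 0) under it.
vertical shear with factor 3; image of (-6, 0) is (-6, -18)

The matrix [[1, 0], [k, 1]] sends (x, y) to (x, 3x + y), leaving the x-coordinate fixed: a vertical shear.
The matrix [[1, 0], [3, 1]] represents: vertical shear with factor 3.
Applying it to (-6, 0): [1·-6 + 0·0, 3·-6 + 1·0] = (-6, -18).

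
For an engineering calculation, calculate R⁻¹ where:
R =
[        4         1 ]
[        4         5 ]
det(R) = 16
R⁻¹ =
[     5/16     -1/16 ]
[     -1/4       1/4 ]

For a 2×2 matrix R = [[a, b], [c, d]] with det(R) ≠ 0, R⁻¹ = (1/det(R)) * [[d, -b], [-c, a]].
det(R) = (4)*(5) - (1)*(4) = 20 - 4 = 16.
R⁻¹ = (1/16) * [[5, -1], [-4, 4]].
Dividing each entry by 16 and reducing:
R⁻¹ =
[     5/16     -1/16 ]
[     -1/4       1/4 ]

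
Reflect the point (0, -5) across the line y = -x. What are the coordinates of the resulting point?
(5, 0)

Reflection across line y = -x: (0, -5) → (5, 0)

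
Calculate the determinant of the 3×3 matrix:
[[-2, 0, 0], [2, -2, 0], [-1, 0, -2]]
-8

Expansion along first row:
det = -2·det([[-2,0],[0,-2]]) - 0·det([[2,0],[-1,-2]]) + 0·det([[2,-2],[-1,0]])
    = -2·(-2·-2 - 0·0) - 0·(2·-2 - 0·-1) + 0·(2·0 - -2·-1)
    = -2·4 - 0·-4 + 0·-2
    = -8 + 0 + 0 = -8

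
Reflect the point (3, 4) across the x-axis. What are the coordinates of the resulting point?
(3, -4)

Reflection across x-axis: (3, 4) → (3, -4)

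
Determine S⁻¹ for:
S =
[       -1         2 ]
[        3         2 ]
det(S) = -8
S⁻¹ =
[     -1/4       1/4 ]
[      3/8       1/8 ]

For a 2×2 matrix S = [[a, b], [c, d]] with det(S) ≠ 0, S⁻¹ = (1/det(S)) * [[d, -b], [-c, a]].
det(S) = (-1)*(2) - (2)*(3) = -2 - 6 = -8.
S⁻¹ = (1/-8) * [[2, -2], [-3, -1]].
Dividing each entry by -8 and reducing:
S⁻¹ =
[     -1/4       1/4 ]
[      3/8       1/8 ]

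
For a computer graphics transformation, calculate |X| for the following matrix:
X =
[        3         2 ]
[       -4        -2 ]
det(X) = 2

For a 2×2 matrix [[a, b], [c, d]], det = a*d - b*c.
det(X) = (3)*(-2) - (2)*(-4) = -6 + 8 = 2.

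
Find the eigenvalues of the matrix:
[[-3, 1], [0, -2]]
λ = -3 and λ = -2

Characteristic equation: det(A - λI) = 0
λ² - (trace)λ + (det) = 0
λ² - (-5)λ + (6) = 0
λ² + 5λ + 6 = 0
Solving: λ = -3, -2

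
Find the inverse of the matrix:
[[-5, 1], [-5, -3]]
[[-3/20, -1/20], [1/4, -1/4]]

For [[a,b],[c,d]], inverse = (1/det)·[[d,-b],[-c,a]]
det = -5·-3 - 1·-5 = 20
Inverse = (1/20)·[[-3, -1], [5, -5]]
        = [[-3/20, -1/20], [1/4, -1/4]]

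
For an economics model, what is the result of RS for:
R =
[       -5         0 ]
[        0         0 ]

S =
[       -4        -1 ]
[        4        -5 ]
RS =
[       20         5 ]
[        0         0 ]

Matrix multiplication: (RS)[i][j] = sum over k of R[i][k] * S[k][j].
  (RS)[0][0] = (-5)*(-4) + (0)*(4) = 20
  (RS)[0][1] = (-5)*(-1) + (0)*(-5) = 5
  (RS)[1][0] = (0)*(-4) + (0)*(4) = 0
  (RS)[1][1] = (0)*(-1) + (0)*(-5) = 0
RS =
[       20         5 ]
[        0         0 ]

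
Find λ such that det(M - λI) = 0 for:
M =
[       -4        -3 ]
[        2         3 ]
λ = -3, 2

Solve det(M - λI) = 0. For a 2×2 matrix the characteristic equation is λ² - (trace)λ + det = 0.
trace(M) = a + d = -4 + 3 = -1.
det(M) = a*d - b*c = (-4)*(3) - (-3)*(2) = -12 + 6 = -6.
Characteristic equation: λ² - (-1)λ + (-6) = 0.
Discriminant = (-1)² - 4*(-6) = 1 + 24 = 25.
λ = (-1 ± √25) / 2 = (-1 ± 5) / 2 = -3, 2.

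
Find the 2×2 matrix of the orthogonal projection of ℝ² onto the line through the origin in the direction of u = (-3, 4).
[[9/25, -12/25], [-12/25, 16/25]]

The orthogonal projection onto the line spanned by a nonzero vector u = (a, b) has matrix P = (u uᵀ) / (uᵀ u) = (1/(a² + b²)) · [[a², ab], [ab, b²]].
Here u = (-3, 4), so a² + b² = 9 + 16 = 25.
P = (1/25) · [[9, -12], [-12, 16]] = [[9/25, -12/25], [-12/25, 16/25]].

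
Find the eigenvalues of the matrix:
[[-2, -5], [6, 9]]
λ = 3 and λ = 4

Characteristic equation: det(A - λI) = 0
λ² - (trace)λ + (det) = 0
λ² - (7)λ + (12) = 0
λ² - 7λ + 12 = 0
Solving: λ = 3, 4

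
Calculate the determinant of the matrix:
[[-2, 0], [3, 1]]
-2

For a 2×2 matrix [[a, b], [c, d]], det = ad - bc
det = (-2)(1) - (0)(3) = -2 - 0 = -2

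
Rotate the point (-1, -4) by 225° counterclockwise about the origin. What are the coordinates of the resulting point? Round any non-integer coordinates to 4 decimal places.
(-2.1213, 3.5355)

Rotation matrix R(θ) = [[cos θ, -sin θ], [sin θ, cos θ]]; for θ = 225°:
R = [[-√2/2, √2/2], [-√2/2, -√2/2]]
Result: R × [-1, -4]ᵀ = [-√2/2·-1 + (√2/2)·-4, -√2/2·-1 + (-√2/2)·-4]ᵀ = (-2.1213, 3.5355)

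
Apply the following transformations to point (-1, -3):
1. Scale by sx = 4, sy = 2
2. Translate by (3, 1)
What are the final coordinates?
(-1, -5)

Step 1: Scale (-1, -3) by (sx, sy) = (4, 2) → (-4, -6)
Step 2: Translate by (3, 1) → (-1, -5)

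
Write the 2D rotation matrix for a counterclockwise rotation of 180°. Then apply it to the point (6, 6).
R = [[-1, 0], [0, -1]]; R·(6, 6) = (-6, -6)

Rotation matrix formula: R(θ) = [[cos θ, -sin θ], [sin θ, cos θ]]
For θ = 180°:
cos(180°) = -1
sin(180°) = 0
R = [[-1, 0], [0, -1]]
Apply to (6, 6): [-1·6 + (0)·6, 0·6 + -1·6] = (-6, -6)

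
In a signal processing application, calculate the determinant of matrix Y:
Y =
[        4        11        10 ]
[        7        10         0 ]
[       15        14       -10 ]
det(Y) = -150

Expand along row 0 (cofactor expansion): det(Y) = a*(e*i - f*h) - b*(d*i - f*g) + c*(d*h - e*g), where the 3×3 is [[a, b, c], [d, e, f], [g, h, i]].
Minor M_00 = (10)*(-10) - (0)*(14) = -100 - 0 = -100.
Minor M_01 = (7)*(-10) - (0)*(15) = -70 - 0 = -70.
Minor M_02 = (7)*(14) - (10)*(15) = 98 - 150 = -52.
det(Y) = (4)*(-100) - (11)*(-70) + (10)*(-52) = -400 + 770 - 520 = -150.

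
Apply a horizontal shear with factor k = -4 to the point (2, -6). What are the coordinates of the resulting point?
(26, -6)

Shear matrix for horizontal shear with factor k = -4:
[[1, -4], [0, 1]]
Result: (2, -6) → (26, -6)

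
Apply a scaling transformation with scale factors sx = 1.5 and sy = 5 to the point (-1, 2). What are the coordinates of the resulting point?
(-1.5, 10)

Scaling matrix:
[[1.50, 0], [0, 5]]
Result: (-1 × 1.5, 2 × 5) = (-1.5, 10)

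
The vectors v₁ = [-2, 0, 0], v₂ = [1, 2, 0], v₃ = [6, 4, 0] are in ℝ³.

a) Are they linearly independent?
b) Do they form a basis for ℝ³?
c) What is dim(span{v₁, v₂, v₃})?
Not independent, not a basis, dim(span) = 2

Check whether v₃ can be written as a linear combination of v₁ and v₂.
v₃ = (-2)·v₁ + (2)·v₂ = [6, 4, 0], so the three vectors are linearly dependent.
Thus they do not form a basis for ℝ³, and dim(span{v₁, v₂, v₃}) = 2 (spanned by v₁ and v₂).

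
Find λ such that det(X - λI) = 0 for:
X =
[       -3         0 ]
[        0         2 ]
λ = -3, 2

Solve det(X - λI) = 0. For a 2×2 matrix the characteristic equation is λ² - (trace)λ + det = 0.
trace(X) = a + d = -3 + 2 = -1.
det(X) = a*d - b*c = (-3)*(2) - (0)*(0) = -6 - 0 = -6.
Characteristic equation: λ² - (-1)λ + (-6) = 0.
Discriminant = (-1)² - 4*(-6) = 1 + 24 = 25.
λ = (-1 ± √25) / 2 = (-1 ± 5) / 2 = -3, 2.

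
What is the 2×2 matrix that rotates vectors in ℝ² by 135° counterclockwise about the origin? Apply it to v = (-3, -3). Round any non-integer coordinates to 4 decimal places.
R = [[-√2/2, -√2/2], [√2/2, -√2/2]]; R·v = (4.2426, 0.0000)

A counterclockwise rotation by angle θ in ℝ² has matrix R(θ) = [[cos θ, -sin θ], [sin θ, cos θ]].
For θ = 135°: cos θ = -√2/2, sin θ = √2/2.
R(135°) = [[-√2/2, -√2/2], [√2/2, -√2/2]].
R·v = [-√2/2·-3 + (-√2/2)·-3, √2/2·-3 + -√2/2·-3] = (4.2426, 0.0000).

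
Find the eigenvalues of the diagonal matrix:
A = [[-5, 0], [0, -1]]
λ₁ = -5, λ₂ = -1

The characteristic polynomial of A is det(A - λI) = (-5 - λ)(-1 - λ) = 0.
The roots are λ = -5 and λ = -1, so the eigenvalues are the diagonal entries.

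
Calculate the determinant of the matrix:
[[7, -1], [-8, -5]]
-43

For a 2×2 matrix [[a, b], [c, d]], det = ad - bc
det = (7)(-5) - (-1)(-8) = -35 - 8 = -43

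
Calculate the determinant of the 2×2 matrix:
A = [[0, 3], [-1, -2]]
3

For A = [[a, b], [c, d]], det(A) = a*d - b*c.
det(A) = (0)*(-2) - (3)*(-1) = 0 - -3 = 3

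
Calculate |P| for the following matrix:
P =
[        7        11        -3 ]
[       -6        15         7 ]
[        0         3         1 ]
det(P) = 78

Expand along row 0 (cofactor expansion): det(P) = a*(e*i - f*h) - b*(d*i - f*g) + c*(d*h - e*g), where the 3×3 is [[a, b, c], [d, e, f], [g, h, i]].
Minor M_00 = (15)*(1) - (7)*(3) = 15 - 21 = -6.
Minor M_01 = (-6)*(1) - (7)*(0) = -6 - 0 = -6.
Minor M_02 = (-6)*(3) - (15)*(0) = -18 - 0 = -18.
det(P) = (7)*(-6) - (11)*(-6) + (-3)*(-18) = -42 + 66 + 54 = 78.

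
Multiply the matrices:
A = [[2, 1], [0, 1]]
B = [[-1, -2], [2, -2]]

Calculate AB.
[[0, -6], [2, -2]]

Each entry (i,j) of AB = sum over k of A[i][k]*B[k][j].
(AB)[0][0] = (2)*(-1) + (1)*(2) = 0
(AB)[0][1] = (2)*(-2) + (1)*(-2) = -6
(AB)[1][0] = (0)*(-1) + (1)*(2) = 2
(AB)[1][1] = (0)*(-2) + (1)*(-2) = -2
AB = [[0, -6], [2, -2]]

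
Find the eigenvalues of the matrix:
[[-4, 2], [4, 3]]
λ = -5 and λ = 4

Characteristic equation: det(A - λI) = 0
λ² - (trace)λ + (det) = 0
λ² - (-1)λ + (-20) = 0
λ² + 1λ - 20 = 0
Solving: λ = -5, 4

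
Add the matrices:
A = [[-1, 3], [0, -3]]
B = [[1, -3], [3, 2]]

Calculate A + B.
[[0, 0], [3, -1]]

Add corresponding elements:
(-1)+(1)=0
(3)+(-3)=0
(0)+(3)=3
(-3)+(2)=-1
A + B = [[0, 0], [3, -1]]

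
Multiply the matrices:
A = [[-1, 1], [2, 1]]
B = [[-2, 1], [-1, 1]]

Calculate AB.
[[1, 0], [-5, 3]]

Each entry (i,j) of AB = sum over k of A[i][k]*B[k][j].
(AB)[0][0] = (-1)*(-2) + (1)*(-1) = 1
(AB)[0][1] = (-1)*(1) + (1)*(1) = 0
(AB)[1][0] = (2)*(-2) + (1)*(-1) = -5
(AB)[1][1] = (2)*(1) + (1)*(1) = 3
AB = [[1, 0], [-5, 3]]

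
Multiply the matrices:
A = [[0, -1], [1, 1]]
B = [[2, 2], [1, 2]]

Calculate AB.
[[-1, -2], [3, 4]]

Each entry (i,j) of AB = sum over k of A[i][k]*B[k][j].
(AB)[0][0] = (0)*(2) + (-1)*(1) = -1
(AB)[0][1] = (0)*(2) + (-1)*(2) = -2
(AB)[1][0] = (1)*(2) + (1)*(1) = 3
(AB)[1][1] = (1)*(2) + (1)*(2) = 4
AB = [[-1, -2], [3, 4]]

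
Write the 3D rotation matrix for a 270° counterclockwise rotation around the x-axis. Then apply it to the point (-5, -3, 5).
R = [[1, 0, 0], [0, 0, 1], [0, -1, 0]]; R·(-5, -3, 5) = (-5, 5, 3)

Rotation matrix for 270° around x-axis:
cos(270°) = 0, sin(270°) = -1
R = [[1, 0, 0], [0, 0, 1], [0, -1, 0]]
Apply to (-5, -3, 5): R·[-5, -3, 5]ᵀ = (-5, 5, 3)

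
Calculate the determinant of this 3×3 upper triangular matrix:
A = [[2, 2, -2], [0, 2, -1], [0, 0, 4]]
16

The determinant of a triangular matrix is the product of its diagonal entries (the off-diagonal entries above the diagonal do not affect it).
det(A) = (2) * (2) * (4) = 16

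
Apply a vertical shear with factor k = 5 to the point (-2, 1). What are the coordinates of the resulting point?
(-2, -9)

Shear matrix for vertical shear with factor k = 5:
[[1, 0], [5, 1]]
Result: (-2, 1) → (-2, -9)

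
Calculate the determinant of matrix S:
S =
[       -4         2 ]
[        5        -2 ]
det(S) = -2

For a 2×2 matrix [[a, b], [c, d]], det = a*d - b*c.
det(S) = (-4)*(-2) - (2)*(5) = 8 - 10 = -2.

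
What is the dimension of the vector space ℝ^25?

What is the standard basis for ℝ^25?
Dimension = 25; standard basis = {e_1, e_2, e_3, …, e_25}

ℝ^25 is the space of 25-tuples of real numbers; its dimension is 25.
The standard basis consists of 25 vectors: e_1, e_2, e_3, …, e_25, where e_i is the vector with 1 in position i and 0 elsewhere.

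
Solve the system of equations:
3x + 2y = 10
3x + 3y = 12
x = 2, y = 2

Use elimination (row reduction):
Equation 1: 3x + 2y = 10.
Equation 2: 3x + 3y = 12.
Multiply Eq1 by 3 and Eq2 by 3: 9x + 6y = 30;  9x + 9y = 36.
Subtract: (3)y = 6, so y = 2.
Back-substitute into Eq1: 3x + 2*(2) = 10, so x = 2.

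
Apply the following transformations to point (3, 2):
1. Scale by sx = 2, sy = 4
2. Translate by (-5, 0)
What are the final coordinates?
(1, 8)

Step 1: Scale (3, 2) by (sx, sy) = (2, 4) → (6, 8)
Step 2: Translate by (-5, 0) → (1, 8)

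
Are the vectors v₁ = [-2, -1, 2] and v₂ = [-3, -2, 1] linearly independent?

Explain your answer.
Yes, linearly independent

Two vectors are linearly dependent iff one is a scalar multiple of the other.
No single scalar k satisfies v₂ = k·v₁ (the ratios of corresponding entries disagree), so v₁ and v₂ are linearly independent.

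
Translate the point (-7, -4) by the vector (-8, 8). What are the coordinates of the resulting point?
(-15, 4)

Translation by (-8, 8):
x' = -7 + -8 = -15
y' = -4 + 8 = 4
Homogeneous matrix: [[1, 0, -8], [0, 1, 8], [0, 0, 1]]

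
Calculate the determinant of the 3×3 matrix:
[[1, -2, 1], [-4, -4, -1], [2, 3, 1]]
-9

Expansion along first row:
det = 1·det([[-4,-1],[3,1]]) - -2·det([[-4,-1],[2,1]]) + 1·det([[-4,-4],[2,3]])
    = 1·(-4·1 - -1·3) - -2·(-4·1 - -1·2) + 1·(-4·3 - -4·2)
    = 1·-1 - -2·-2 + 1·-4
    = -1 + -4 + -4 = -9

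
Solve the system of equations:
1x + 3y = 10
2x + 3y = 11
x = 1, y = 3

Use elimination (row reduction):
Equation 1: 1x + 3y = 10.
Equation 2: 2x + 3y = 11.
Multiply Eq1 by 2 and Eq2 by 1: 2x + 6y = 20;  2x + 3y = 11.
Subtract: (-3)y = -9, so y = 3.
Back-substitute into Eq1: 1x + 3*(3) = 10, so x = 1.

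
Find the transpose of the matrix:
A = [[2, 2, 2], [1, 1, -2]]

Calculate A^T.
[[2, 1], [2, 1], [2, -2]]

The transpose sends entry (i,j) to (j,i); rows become columns.
Row 0 of A: [2, 2, 2] -> column 0 of A^T.
Row 1 of A: [1, 1, -2] -> column 1 of A^T.
A^T = [[2, 1], [2, 1], [2, -2]]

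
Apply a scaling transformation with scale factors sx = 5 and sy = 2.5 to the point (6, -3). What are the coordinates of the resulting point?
(30, -7.5)

Scaling matrix:
[[5, 0], [0, 2.50]]
Result: (6 × 5, -3 × 2.5) = (30, -7.5)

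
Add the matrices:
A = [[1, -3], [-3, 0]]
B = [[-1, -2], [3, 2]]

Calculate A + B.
[[0, -5], [0, 2]]

Add corresponding elements:
(1)+(-1)=0
(-3)+(-2)=-5
(-3)+(3)=0
(0)+(2)=2
A + B = [[0, -5], [0, 2]]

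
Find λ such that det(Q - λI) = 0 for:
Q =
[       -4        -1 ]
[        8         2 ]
λ = -2, 0

Solve det(Q - λI) = 0. For a 2×2 matrix the characteristic equation is λ² - (trace)λ + det = 0.
trace(Q) = a + d = -4 + 2 = -2.
det(Q) = a*d - b*c = (-4)*(2) - (-1)*(8) = -8 + 8 = 0.
Characteristic equation: λ² - (-2)λ + (0) = 0.
Discriminant = (-2)² - 4*(0) = 4 - 0 = 4.
λ = (-2 ± √4) / 2 = (-2 ± 2) / 2 = -2, 0.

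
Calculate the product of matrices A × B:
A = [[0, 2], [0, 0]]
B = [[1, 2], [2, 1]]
[[4, 2], [0, 0]]

Matrix multiplication:
C[0][0] = 0×1 + 2×2 = 4
C[0][1] = 0×2 + 2×1 = 2
C[1][0] = 0×1 + 0×2 = 0
C[1][1] = 0×2 + 0×1 = 0
Result: [[4, 2], [0, 0]]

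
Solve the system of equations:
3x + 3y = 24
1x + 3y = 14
x = 5, y = 3

Use elimination (row reduction):
Equation 1: 3x + 3y = 24.
Equation 2: 1x + 3y = 14.
Multiply Eq1 by 1 and Eq2 by 3: 3x + 3y = 24;  3x + 9y = 42.
Subtract: (6)y = 18, so y = 3.
Back-substitute into Eq1: 3x + 3*(3) = 24, so x = 5.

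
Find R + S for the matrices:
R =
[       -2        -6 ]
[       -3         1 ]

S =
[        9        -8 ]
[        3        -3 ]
R + S =
[        7       -14 ]
[        0        -2 ]

Matrix addition is elementwise: (R+S)[i][j] = R[i][j] + S[i][j].
  (R+S)[0][0] = (-2) + (9) = 7
  (R+S)[0][1] = (-6) + (-8) = -14
  (R+S)[1][0] = (-3) + (3) = 0
  (R+S)[1][1] = (1) + (-3) = -2
R + S =
[        7       -14 ]
[        0        -2 ]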